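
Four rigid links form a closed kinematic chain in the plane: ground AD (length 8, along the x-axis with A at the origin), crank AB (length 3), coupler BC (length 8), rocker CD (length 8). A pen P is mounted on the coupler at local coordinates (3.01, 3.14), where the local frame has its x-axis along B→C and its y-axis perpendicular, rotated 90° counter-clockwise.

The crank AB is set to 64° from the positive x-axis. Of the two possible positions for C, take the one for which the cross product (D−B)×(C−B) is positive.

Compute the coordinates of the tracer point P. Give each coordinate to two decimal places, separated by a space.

1.51 7.04

A=(0,0), D=(8.00,0)
B = A + 3.00·(cos64°, sin64°) = (1.3151, 2.6964)
|BD| = 7.2082
circle(B,8.00) ∩ circle(D,8.00): a=3.6041, h=7.1422
  candidates: C₊=(7.3292,7.9718) cross=51.482; C₋=(1.9859,-5.2754) cross=-51.482
  mode + wants cross > 0 → take C=(7.3292,7.9718) (cross=51.482)
ex = (C−B)/|BC| = (0.7518,0.6594); ey = (-0.6594,0.7518)
P = B + 3.01·ex + 3.14·ey = (1.5073,7.0418)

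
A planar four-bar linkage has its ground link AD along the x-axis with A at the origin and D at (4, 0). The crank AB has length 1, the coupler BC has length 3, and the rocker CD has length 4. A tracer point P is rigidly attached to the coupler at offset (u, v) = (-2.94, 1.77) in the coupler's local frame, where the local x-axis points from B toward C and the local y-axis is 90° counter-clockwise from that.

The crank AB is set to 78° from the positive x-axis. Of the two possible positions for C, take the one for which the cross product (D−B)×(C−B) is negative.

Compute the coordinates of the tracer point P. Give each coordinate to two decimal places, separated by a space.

A=(0,0), D=(4.00,0)
B = A + 1.00·(cos78°, sin78°) = (0.2079, 0.9781)
|BD| = 3.9162
circle(B,3.00) ∩ circle(D,4.00): a=1.0644, h=2.8048
  candidates: C₊=(1.9391,3.4282) cross=10.984; C₋=(0.5380,-2.0036) cross=-10.984
  mode - wants cross < 0 → take C=(0.5380,-2.0036) (cross=-10.984)
ex = (C−B)/|BC| = (0.1100,-0.9939); ey = (0.9939,0.1100)
P = B + -2.94·ex + 1.77·ey = (1.6437,4.0950)

1.64 4.10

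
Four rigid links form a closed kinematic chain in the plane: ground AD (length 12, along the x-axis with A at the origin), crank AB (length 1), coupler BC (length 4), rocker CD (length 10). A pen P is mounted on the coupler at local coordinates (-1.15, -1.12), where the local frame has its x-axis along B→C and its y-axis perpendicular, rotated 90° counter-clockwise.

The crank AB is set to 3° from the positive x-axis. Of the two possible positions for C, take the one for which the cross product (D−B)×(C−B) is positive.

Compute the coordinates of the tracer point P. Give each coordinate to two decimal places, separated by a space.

A=(0,0), D=(12.00,0)
B = A + 1.00·(cos3°, sin3°) = (0.9986, 0.0523)
|BD| = 11.0015
circle(B,4.00) ∩ circle(D,10.00): a=1.6831, h=3.6287
  candidates: C₊=(2.6990,3.6730) cross=39.921; C₋=(2.6644,-3.5843) cross=-39.921
  mode + wants cross > 0 → take C=(2.6990,3.6730) (cross=39.921)
ex = (C−B)/|BC| = (0.4251,0.9052); ey = (-0.9052,0.4251)
P = B + -1.15·ex + -1.12·ey = (1.5236,-1.4647)

1.52 -1.46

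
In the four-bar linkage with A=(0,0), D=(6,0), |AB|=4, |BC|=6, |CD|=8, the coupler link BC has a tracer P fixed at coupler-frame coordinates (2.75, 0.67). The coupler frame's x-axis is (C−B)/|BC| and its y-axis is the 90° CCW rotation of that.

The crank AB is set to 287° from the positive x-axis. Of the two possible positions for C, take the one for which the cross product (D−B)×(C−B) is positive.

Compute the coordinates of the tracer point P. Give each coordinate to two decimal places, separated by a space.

A=(0,0), D=(6.00,0)
B = A + 4.00·(cos287°, sin287°) = (1.1695, -3.8252)
|BD| = 6.1617
circle(B,6.00) ∩ circle(D,8.00): a=0.8087, h=5.9452
  candidates: C₊=(-1.8874,1.3377) cross=36.633; C₋=(5.4944,-7.9840) cross=-36.633
  mode + wants cross > 0 → take C=(-1.8874,1.3377) (cross=36.633)
ex = (C−B)/|BC| = (-0.5095,0.8605); ey = (-0.8605,-0.5095)
P = B + 2.75·ex + 0.67·ey = (-0.8081,-1.8002)

-0.81 -1.80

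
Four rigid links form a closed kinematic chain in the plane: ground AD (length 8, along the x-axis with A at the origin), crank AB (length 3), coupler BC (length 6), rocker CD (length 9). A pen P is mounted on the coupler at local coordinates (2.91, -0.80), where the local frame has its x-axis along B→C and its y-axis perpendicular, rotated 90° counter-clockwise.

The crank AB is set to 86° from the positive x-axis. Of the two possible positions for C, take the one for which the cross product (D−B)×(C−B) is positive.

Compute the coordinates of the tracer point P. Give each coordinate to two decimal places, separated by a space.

2.54 4.91

A=(0,0), D=(8.00,0)
B = A + 3.00·(cos86°, sin86°) = (0.2093, 2.9927)
|BD| = 8.3458
circle(B,6.00) ∩ circle(D,9.00): a=1.4769, h=5.8154
  candidates: C₊=(3.6733,7.8917) cross=48.534; C₋=(-0.4974,-2.9655) cross=-48.534
  mode + wants cross > 0 → take C=(3.6733,7.8917) (cross=48.534)
ex = (C−B)/|BC| = (0.5773,0.8165); ey = (-0.8165,0.5773)
P = B + 2.91·ex + -0.80·ey = (2.5425,4.9069)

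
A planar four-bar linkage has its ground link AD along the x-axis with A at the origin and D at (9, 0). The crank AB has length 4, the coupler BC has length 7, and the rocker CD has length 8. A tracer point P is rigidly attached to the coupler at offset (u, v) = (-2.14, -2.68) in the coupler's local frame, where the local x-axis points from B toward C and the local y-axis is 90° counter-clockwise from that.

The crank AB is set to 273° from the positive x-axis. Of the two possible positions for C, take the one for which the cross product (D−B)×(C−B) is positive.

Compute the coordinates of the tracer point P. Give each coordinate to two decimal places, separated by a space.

A=(0,0), D=(9.00,0)
B = A + 4.00·(cos273°, sin273°) = (0.2093, -3.9945)
|BD| = 9.6557
circle(B,7.00) ∩ circle(D,8.00): a=4.0511, h=5.7087
  candidates: C₊=(1.5359,2.8786) cross=55.121; C₋=(6.2592,-7.5158) cross=-55.121
  mode + wants cross > 0 → take C=(1.5359,2.8786) (cross=55.121)
ex = (C−B)/|BC| = (0.1895,0.9819); ey = (-0.9819,0.1895)
P = B + -2.14·ex + -2.68·ey = (2.4352,-6.6036)

2.44 -6.60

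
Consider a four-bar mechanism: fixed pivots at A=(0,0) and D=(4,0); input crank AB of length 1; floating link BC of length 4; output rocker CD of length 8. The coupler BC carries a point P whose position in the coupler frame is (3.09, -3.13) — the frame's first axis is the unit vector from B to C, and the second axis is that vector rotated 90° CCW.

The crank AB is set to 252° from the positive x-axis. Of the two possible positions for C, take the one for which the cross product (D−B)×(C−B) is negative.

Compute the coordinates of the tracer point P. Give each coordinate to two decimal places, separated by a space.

-4.70 -1.19

A=(0,0), D=(4.00,0)
B = A + 1.00·(cos252°, sin252°) = (-0.3090, -0.9511)
|BD| = 4.4127
circle(B,4.00) ∩ circle(D,8.00): a=-3.2325, h=2.3561
  candidates: C₊=(-3.9733,0.6530) cross=10.397; C₋=(-2.9577,-3.9485) cross=-10.397
  mode - wants cross < 0 → take C=(-2.9577,-3.9485) (cross=-10.397)
ex = (C−B)/|BC| = (-0.6622,-0.7494); ey = (0.7494,-0.6622)
P = B + 3.09·ex + -3.13·ey = (-4.7006,-1.1940)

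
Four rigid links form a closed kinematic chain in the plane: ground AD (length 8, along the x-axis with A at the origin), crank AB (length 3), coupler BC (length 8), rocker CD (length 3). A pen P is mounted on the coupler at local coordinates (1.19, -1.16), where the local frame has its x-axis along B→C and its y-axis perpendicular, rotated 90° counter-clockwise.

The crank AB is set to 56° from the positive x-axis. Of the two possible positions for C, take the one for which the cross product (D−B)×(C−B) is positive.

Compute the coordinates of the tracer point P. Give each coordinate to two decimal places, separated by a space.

A=(0,0), D=(8.00,0)
B = A + 3.00·(cos56°, sin56°) = (1.6776, 2.4871)
|BD| = 6.7940
circle(B,8.00) ∩ circle(D,3.00): a=7.4447, h=2.9286
  candidates: C₊=(9.6776,2.4871) cross=19.897; C₋=(7.5334,-2.9635) cross=-19.897
  mode + wants cross > 0 → take C=(9.6776,2.4871) (cross=19.897)
ex = (C−B)/|BC| = (1.0000,-0.0000); ey = (0.0000,1.0000)
P = B + 1.19·ex + -1.16·ey = (2.8676,1.3271)

2.87 1.33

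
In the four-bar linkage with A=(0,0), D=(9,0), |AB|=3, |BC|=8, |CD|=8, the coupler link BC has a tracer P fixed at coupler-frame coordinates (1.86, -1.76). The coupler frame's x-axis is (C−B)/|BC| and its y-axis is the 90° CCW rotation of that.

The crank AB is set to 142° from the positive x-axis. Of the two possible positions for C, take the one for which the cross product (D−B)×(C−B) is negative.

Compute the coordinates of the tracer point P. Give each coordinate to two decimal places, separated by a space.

-2.66 -0.70

A=(0,0), D=(9.00,0)
B = A + 3.00·(cos142°, sin142°) = (-2.3640, 1.8470)
|BD| = 11.5131
circle(B,8.00) ∩ circle(D,8.00): a=5.7566, h=5.5553
  candidates: C₊=(4.2092,6.4069) cross=63.960; C₋=(2.4268,-4.5599) cross=-63.960
  mode - wants cross < 0 → take C=(2.4268,-4.5599) (cross=-63.960)
ex = (C−B)/|BC| = (0.5989,-0.8009); ey = (0.8009,0.5989)
P = B + 1.86·ex + -1.76·ey = (-2.6597,-0.6966)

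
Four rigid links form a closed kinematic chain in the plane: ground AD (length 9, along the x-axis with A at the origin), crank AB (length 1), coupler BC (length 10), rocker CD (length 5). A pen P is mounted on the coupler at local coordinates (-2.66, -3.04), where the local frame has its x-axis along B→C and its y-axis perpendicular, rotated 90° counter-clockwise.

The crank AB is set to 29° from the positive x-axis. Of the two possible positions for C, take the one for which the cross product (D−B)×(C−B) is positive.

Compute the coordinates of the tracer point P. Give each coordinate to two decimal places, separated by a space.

A=(0,0), D=(9.00,0)
B = A + 1.00·(cos29°, sin29°) = (0.8746, 0.4848)
|BD| = 8.1398
circle(B,10.00) ∩ circle(D,5.00): a=8.6769, h=4.9711
  candidates: C₊=(9.8322,4.9303) cross=40.464; C₋=(9.2400,-4.9942) cross=-40.464
  mode + wants cross > 0 → take C=(9.8322,4.9303) (cross=40.464)
ex = (C−B)/|BC| = (0.8958,0.4445); ey = (-0.4445,0.8958)
P = B + -2.66·ex + -3.04·ey = (-0.1567,-3.4208)

-0.16 -3.42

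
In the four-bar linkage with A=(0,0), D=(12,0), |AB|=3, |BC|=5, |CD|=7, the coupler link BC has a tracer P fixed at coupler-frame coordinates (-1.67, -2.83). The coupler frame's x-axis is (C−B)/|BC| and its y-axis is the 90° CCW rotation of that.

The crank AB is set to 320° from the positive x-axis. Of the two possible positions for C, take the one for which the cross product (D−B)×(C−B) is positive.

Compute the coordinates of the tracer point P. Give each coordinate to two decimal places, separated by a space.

3.55 -4.97

A=(0,0), D=(12.00,0)
B = A + 3.00·(cos320°, sin320°) = (2.2981, -1.9284)
|BD| = 9.8917
circle(B,5.00) ∩ circle(D,7.00): a=3.7327, h=3.3267
  candidates: C₊=(5.3107,2.0622) cross=32.907; C₋=(6.6077,-4.4636) cross=-32.907
  mode + wants cross > 0 → take C=(5.3107,2.0622) (cross=32.907)
ex = (C−B)/|BC| = (0.6025,0.7981); ey = (-0.7981,0.6025)
P = B + -1.67·ex + -2.83·ey = (3.5506,-4.9663)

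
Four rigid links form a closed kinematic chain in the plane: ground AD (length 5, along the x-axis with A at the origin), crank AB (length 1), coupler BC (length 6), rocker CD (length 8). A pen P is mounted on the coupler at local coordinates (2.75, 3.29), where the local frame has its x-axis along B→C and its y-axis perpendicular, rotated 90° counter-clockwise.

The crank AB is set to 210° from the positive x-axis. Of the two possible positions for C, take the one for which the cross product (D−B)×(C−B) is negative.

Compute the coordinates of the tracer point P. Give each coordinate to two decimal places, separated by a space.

2.86 -2.62

A=(0,0), D=(5.00,0)
B = A + 1.00·(cos210°, sin210°) = (-0.8660, -0.5000)
|BD| = 5.8873
circle(B,6.00) ∩ circle(D,8.00): a=0.5656, h=5.9733
  candidates: C₊=(-0.8097,5.4997) cross=35.166; C₋=(0.2049,-6.4037) cross=-35.166
  mode - wants cross < 0 → take C=(0.2049,-6.4037) (cross=-35.166)
ex = (C−B)/|BC| = (0.1785,-0.9839); ey = (0.9839,0.1785)
P = B + 2.75·ex + 3.29·ey = (2.8620,-2.6186)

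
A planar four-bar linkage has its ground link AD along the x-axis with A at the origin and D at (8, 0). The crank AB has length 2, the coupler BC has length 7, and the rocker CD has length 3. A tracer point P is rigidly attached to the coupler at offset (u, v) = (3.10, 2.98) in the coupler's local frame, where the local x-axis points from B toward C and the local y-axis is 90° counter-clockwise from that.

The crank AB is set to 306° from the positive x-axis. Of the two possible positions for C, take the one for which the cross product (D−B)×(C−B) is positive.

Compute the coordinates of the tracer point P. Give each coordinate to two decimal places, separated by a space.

1.78 2.64

A=(0,0), D=(8.00,0)
B = A + 2.00·(cos306°, sin306°) = (1.1756, -1.6180)
|BD| = 7.0136
circle(B,7.00) ∩ circle(D,3.00): a=6.3584, h=2.9276
  candidates: C₊=(6.6871,2.6974) cross=20.533; C₋=(8.0378,-2.9998) cross=-20.533
  mode + wants cross > 0 → take C=(6.6871,2.6974) (cross=20.533)
ex = (C−B)/|BC| = (0.7874,0.6165); ey = (-0.6165,0.7874)
P = B + 3.10·ex + 2.98·ey = (1.7792,2.6394)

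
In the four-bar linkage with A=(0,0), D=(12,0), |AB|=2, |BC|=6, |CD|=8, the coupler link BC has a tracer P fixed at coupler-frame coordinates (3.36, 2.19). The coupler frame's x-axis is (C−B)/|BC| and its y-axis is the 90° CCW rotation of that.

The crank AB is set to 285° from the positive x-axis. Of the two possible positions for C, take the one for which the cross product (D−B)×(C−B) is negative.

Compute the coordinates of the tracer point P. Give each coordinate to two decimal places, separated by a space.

4.52 -1.72

A=(0,0), D=(12.00,0)
B = A + 2.00·(cos285°, sin285°) = (0.5176, -1.9319)
|BD| = 11.6437
circle(B,6.00) ∩ circle(D,8.00): a=4.6195, h=3.8289
  candidates: C₊=(4.4379,2.6104) cross=44.582; C₋=(5.7084,-4.9412) cross=-44.582
  mode - wants cross < 0 → take C=(5.7084,-4.9412) (cross=-44.582)
ex = (C−B)/|BC| = (0.8651,-0.5016); ey = (0.5016,0.8651)
P = B + 3.36·ex + 2.19·ey = (4.5229,-1.7225)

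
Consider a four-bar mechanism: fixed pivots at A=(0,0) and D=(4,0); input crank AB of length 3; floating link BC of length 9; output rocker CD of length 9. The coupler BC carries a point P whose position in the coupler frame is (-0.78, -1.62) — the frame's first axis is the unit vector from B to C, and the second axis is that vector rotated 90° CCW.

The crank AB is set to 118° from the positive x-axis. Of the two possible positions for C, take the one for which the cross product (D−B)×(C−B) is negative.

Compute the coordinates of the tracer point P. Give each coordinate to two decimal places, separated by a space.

A=(0,0), D=(4.00,0)
B = A + 3.00·(cos118°, sin118°) = (-1.4084, 2.6488)
|BD| = 6.0222
circle(B,9.00) ∩ circle(D,9.00): a=3.0111, h=8.4813
  candidates: C₊=(5.0263,8.9413) cross=51.077; C₋=(-2.4347,-6.2925) cross=-51.077
  mode - wants cross < 0 → take C=(-2.4347,-6.2925) (cross=-51.077)
ex = (C−B)/|BC| = (-0.1140,-0.9935); ey = (0.9935,-0.1140)
P = B + -0.78·ex + -1.62·ey = (-2.9289,3.6085)

-2.93 3.61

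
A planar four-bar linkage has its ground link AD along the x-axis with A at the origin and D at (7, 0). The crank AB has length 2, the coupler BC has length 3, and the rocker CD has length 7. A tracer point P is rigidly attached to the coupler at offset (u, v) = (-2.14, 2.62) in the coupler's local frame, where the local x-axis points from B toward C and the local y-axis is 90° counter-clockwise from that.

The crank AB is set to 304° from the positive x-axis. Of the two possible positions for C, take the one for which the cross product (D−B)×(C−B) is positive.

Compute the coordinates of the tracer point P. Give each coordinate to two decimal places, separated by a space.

-0.62 -4.56

A=(0,0), D=(7.00,0)
B = A + 2.00·(cos304°, sin304°) = (1.1184, -1.6581)
|BD| = 6.1109
circle(B,3.00) ∩ circle(D,7.00): a=-0.2174, h=2.9921
  candidates: C₊=(0.0973,1.1628) cross=18.284; C₋=(1.7210,-4.5969) cross=-18.284
  mode + wants cross > 0 → take C=(0.0973,1.1628) (cross=18.284)
ex = (C−B)/|BC| = (-0.3404,0.9403); ey = (-0.9403,-0.3404)
P = B + -2.14·ex + 2.62·ey = (-0.6168,-4.5621)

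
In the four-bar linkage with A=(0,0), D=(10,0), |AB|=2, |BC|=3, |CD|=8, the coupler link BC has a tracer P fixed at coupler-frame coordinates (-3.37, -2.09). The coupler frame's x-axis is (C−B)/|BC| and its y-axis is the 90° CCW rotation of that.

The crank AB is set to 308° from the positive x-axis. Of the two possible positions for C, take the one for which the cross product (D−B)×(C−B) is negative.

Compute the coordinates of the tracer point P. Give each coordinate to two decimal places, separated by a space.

A=(0,0), D=(10.00,0)
B = A + 2.00·(cos308°, sin308°) = (1.2313, -1.5760)
|BD| = 8.9092
circle(B,3.00) ∩ circle(D,8.00): a=1.3679, h=2.6700
  candidates: C₊=(2.1053,1.2938) cross=23.787; C₋=(3.0500,-3.9619) cross=-23.787
  mode - wants cross < 0 → take C=(3.0500,-3.9619) (cross=-23.787)
ex = (C−B)/|BC| = (0.6062,-0.7953); ey = (0.7953,0.6062)
P = B + -3.37·ex + -2.09·ey = (-2.4738,-0.1628)

-2.47 -0.16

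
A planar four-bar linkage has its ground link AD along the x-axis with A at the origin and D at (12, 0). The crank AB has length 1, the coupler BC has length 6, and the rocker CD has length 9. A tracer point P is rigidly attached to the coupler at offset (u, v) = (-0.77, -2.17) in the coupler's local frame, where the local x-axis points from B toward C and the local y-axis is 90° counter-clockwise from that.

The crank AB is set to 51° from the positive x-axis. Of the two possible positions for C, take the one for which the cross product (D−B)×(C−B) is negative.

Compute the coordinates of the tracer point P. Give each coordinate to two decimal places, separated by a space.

-1.60 0.18

A=(0,0), D=(12.00,0)
B = A + 1.00·(cos51°, sin51°) = (0.6293, 0.7771)
|BD| = 11.3972
circle(B,6.00) ∩ circle(D,9.00): a=3.7244, h=4.7041
  candidates: C₊=(4.6658,5.2163) cross=53.614; C₋=(4.0243,-4.1700) cross=-53.614
  mode - wants cross < 0 → take C=(4.0243,-4.1700) (cross=-53.614)
ex = (C−B)/|BC| = (0.5658,-0.8245); ey = (0.8245,0.5658)
P = B + -0.77·ex + -2.17·ey = (-1.5956,0.1842)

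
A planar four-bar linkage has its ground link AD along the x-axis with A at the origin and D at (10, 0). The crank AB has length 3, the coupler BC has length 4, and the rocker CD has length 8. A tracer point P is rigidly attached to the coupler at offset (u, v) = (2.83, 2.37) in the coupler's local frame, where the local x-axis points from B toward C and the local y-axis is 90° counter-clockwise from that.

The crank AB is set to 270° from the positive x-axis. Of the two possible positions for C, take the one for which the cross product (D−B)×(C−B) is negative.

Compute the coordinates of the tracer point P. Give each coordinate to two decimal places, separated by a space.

3.59 -2.13

A=(0,0), D=(10.00,0)
B = A + 3.00·(cos270°, sin270°) = (-0.0000, -3.0000)
|BD| = 10.4403
circle(B,4.00) ∩ circle(D,8.00): a=2.9214, h=2.7323
  candidates: C₊=(2.0130,0.4565) cross=28.526; C₋=(3.5833,-4.7776) cross=-28.526
  mode - wants cross < 0 → take C=(3.5833,-4.7776) (cross=-28.526)
ex = (C−B)/|BC| = (0.8958,-0.4444); ey = (0.4444,0.8958)
P = B + 2.83·ex + 2.37·ey = (3.5884,-2.1346)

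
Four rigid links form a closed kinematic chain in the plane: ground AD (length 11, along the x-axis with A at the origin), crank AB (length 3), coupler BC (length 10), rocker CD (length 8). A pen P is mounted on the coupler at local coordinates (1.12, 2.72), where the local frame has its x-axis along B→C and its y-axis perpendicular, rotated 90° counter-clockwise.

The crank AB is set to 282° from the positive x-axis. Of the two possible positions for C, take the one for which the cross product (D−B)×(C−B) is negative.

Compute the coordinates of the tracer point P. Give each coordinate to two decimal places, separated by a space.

A=(0,0), D=(11.00,0)
B = A + 3.00·(cos282°, sin282°) = (0.6237, -2.9344)
|BD| = 10.7832
circle(B,10.00) ∩ circle(D,8.00): a=7.0609, h=7.0813
  candidates: C₊=(5.4911,5.8010) cross=76.359; C₋=(9.3452,-7.8270) cross=-76.359
  mode - wants cross < 0 → take C=(9.3452,-7.8270) (cross=-76.359)
ex = (C−B)/|BC| = (0.8721,-0.4893); ey = (0.4893,0.8721)
P = B + 1.12·ex + 2.72·ey = (2.9313,-1.1102)

2.93 -1.11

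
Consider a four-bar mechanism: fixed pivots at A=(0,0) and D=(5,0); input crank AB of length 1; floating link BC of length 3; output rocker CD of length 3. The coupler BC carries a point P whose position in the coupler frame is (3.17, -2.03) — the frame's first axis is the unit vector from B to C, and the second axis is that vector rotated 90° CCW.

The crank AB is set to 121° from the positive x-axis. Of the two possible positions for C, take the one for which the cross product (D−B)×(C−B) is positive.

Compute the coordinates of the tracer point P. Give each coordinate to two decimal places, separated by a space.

3.02 -0.43

A=(0,0), D=(5.00,0)
B = A + 1.00·(cos121°, sin121°) = (-0.5150, 0.8572)
|BD| = 5.5813
circle(B,3.00) ∩ circle(D,3.00): a=2.7906, h=1.1011
  candidates: C₊=(2.4116,1.5166) cross=6.145; C₋=(2.0734,-0.6594) cross=-6.145
  mode + wants cross > 0 → take C=(2.4116,1.5166) (cross=6.145)
ex = (C−B)/|BC| = (0.9755,0.2198); ey = (-0.2198,0.9755)
P = B + 3.17·ex + -2.03·ey = (3.0237,-0.4264)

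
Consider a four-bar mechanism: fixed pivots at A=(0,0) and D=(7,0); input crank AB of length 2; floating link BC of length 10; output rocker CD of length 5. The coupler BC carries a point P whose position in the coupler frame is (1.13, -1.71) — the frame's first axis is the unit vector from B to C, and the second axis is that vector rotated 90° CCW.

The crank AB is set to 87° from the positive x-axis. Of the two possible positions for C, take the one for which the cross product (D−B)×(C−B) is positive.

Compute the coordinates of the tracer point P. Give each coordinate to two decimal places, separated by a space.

1.57 0.56

A=(0,0), D=(7.00,0)
B = A + 2.00·(cos87°, sin87°) = (0.1047, 1.9973)
|BD| = 7.1788
circle(B,10.00) ∩ circle(D,5.00): a=8.8131, h=4.7253
  candidates: C₊=(9.8845,4.0841) cross=33.922; C₋=(7.2552,-4.9935) cross=-33.922
  mode + wants cross > 0 → take C=(9.8845,4.0841) (cross=33.922)
ex = (C−B)/|BC| = (0.9780,0.2087); ey = (-0.2087,0.9780)
P = B + 1.13·ex + -1.71·ey = (1.5666,0.5607)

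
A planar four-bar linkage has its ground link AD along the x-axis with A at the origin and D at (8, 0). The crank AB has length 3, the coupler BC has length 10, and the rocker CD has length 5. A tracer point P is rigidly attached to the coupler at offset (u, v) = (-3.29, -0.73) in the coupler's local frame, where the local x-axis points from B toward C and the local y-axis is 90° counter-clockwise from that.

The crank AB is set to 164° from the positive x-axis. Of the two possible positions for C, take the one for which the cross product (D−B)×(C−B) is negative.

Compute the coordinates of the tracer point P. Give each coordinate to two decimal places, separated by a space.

A=(0,0), D=(8.00,0)
B = A + 3.00·(cos164°, sin164°) = (-2.8838, 0.8269)
|BD| = 10.9152
circle(B,10.00) ∩ circle(D,5.00): a=8.8932, h=4.5729
  candidates: C₊=(6.3303,4.7130) cross=49.914; C₋=(5.6374,-4.4066) cross=-49.914
  mode - wants cross < 0 → take C=(5.6374,-4.4066) (cross=-49.914)
ex = (C−B)/|BC| = (0.8521,-0.5234); ey = (0.5234,0.8521)
P = B + -3.29·ex + -0.73·ey = (-6.0693,1.9267)

-6.07 1.93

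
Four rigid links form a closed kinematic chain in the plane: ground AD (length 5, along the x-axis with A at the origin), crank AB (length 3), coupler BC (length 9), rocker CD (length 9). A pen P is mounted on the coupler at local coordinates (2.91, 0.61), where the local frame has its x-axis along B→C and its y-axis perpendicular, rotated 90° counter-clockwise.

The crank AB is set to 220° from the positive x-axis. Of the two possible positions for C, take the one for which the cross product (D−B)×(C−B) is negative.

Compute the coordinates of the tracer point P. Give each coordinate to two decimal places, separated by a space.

A=(0,0), D=(5.00,0)
B = A + 3.00·(cos220°, sin220°) = (-2.2981, -1.9284)
|BD| = 7.5486
circle(B,9.00) ∩ circle(D,9.00): a=3.7743, h=8.1704
  candidates: C₊=(-0.7363,6.9351) cross=61.675; C₋=(3.4381,-8.8634) cross=-61.675
  mode - wants cross < 0 → take C=(3.4381,-8.8634) (cross=-61.675)
ex = (C−B)/|BC| = (0.6374,-0.7706); ey = (0.7706,0.6374)
P = B + 2.91·ex + 0.61·ey = (0.0266,-3.7819)

0.03 -3.78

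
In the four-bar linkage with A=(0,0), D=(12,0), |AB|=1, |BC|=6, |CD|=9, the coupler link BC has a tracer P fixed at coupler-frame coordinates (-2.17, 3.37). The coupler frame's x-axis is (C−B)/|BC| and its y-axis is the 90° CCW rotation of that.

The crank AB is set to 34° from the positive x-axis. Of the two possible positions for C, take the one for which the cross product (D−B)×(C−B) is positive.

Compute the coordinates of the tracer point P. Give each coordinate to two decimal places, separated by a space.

-3.15 1.03

A=(0,0), D=(12.00,0)
B = A + 1.00·(cos34°, sin34°) = (0.8290, 0.5592)
|BD| = 11.1849
circle(B,6.00) ∩ circle(D,9.00): a=3.5808, h=4.8143
  candidates: C₊=(4.6461,5.1885) cross=53.848; C₋=(4.1647,-4.4281) cross=-53.848
  mode + wants cross > 0 → take C=(4.6461,5.1885) (cross=53.848)
ex = (C−B)/|BC| = (0.6362,0.7715); ey = (-0.7715,0.6362)
P = B + -2.17·ex + 3.37·ey = (-3.1516,1.0289)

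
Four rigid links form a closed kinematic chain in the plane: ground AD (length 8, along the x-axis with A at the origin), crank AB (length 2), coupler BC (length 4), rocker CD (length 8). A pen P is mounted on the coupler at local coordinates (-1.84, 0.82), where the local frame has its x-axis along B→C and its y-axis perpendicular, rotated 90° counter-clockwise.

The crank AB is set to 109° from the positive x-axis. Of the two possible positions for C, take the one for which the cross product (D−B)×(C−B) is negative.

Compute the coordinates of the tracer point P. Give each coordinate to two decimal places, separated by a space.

A=(0,0), D=(8.00,0)
B = A + 2.00·(cos109°, sin109°) = (-0.6511, 1.8910)
|BD| = 8.8554
circle(B,4.00) ∩ circle(D,8.00): a=1.7175, h=3.6125
  candidates: C₊=(1.7982,5.0535) cross=31.990; C₋=(0.2553,-2.0049) cross=-31.990
  mode - wants cross < 0 → take C=(0.2553,-2.0049) (cross=-31.990)
ex = (C−B)/|BC| = (0.2266,-0.9740); ey = (0.9740,0.2266)
P = B + -1.84·ex + 0.82·ey = (-0.2694,3.8690)

-0.27 3.87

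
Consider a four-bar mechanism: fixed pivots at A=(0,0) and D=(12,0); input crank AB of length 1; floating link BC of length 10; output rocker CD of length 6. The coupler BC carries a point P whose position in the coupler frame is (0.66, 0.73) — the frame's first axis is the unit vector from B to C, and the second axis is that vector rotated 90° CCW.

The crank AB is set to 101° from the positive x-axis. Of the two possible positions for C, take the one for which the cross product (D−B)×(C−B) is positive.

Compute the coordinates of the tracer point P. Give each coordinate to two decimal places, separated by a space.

A=(0,0), D=(12.00,0)
B = A + 1.00·(cos101°, sin101°) = (-0.1908, 0.9816)
|BD| = 12.2303
circle(B,10.00) ∩ circle(D,6.00): a=8.7316, h=4.8743
  candidates: C₊=(8.9038,5.1394) cross=59.615; C₋=(8.1214,-4.5778) cross=-59.615
  mode + wants cross > 0 → take C=(8.9038,5.1394) (cross=59.615)
ex = (C−B)/|BC| = (0.9095,0.4158); ey = (-0.4158,0.9095)
P = B + 0.66·ex + 0.73·ey = (0.1059,1.9200)

0.11 1.92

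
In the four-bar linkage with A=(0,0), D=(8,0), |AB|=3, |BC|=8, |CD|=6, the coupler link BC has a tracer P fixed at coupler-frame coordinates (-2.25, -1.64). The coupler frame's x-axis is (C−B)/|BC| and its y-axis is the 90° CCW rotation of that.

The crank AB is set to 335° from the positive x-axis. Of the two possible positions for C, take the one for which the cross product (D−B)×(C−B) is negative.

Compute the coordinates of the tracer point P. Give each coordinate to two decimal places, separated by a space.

A=(0,0), D=(8.00,0)
B = A + 3.00·(cos335°, sin335°) = (2.7189, -1.2679)
|BD| = 5.4311
circle(B,8.00) ∩ circle(D,6.00): a=5.2933, h=5.9984
  candidates: C₊=(6.4657,5.8005) cross=32.578; C₋=(9.2663,-5.8649) cross=-32.578
  mode - wants cross < 0 → take C=(9.2663,-5.8649) (cross=-32.578)
ex = (C−B)/|BC| = (0.8184,-0.5746); ey = (0.5746,0.8184)
P = B + -2.25·ex + -1.64·ey = (-0.0649,-1.3171)

-0.06 -1.32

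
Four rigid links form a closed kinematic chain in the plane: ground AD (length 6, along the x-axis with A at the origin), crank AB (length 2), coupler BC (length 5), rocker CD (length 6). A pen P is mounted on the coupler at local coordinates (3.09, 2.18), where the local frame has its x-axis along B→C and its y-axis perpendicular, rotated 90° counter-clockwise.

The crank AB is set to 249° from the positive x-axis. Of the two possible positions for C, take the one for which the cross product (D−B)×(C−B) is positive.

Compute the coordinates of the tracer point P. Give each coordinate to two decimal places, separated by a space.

-1.89 1.73

A=(0,0), D=(6.00,0)
B = A + 2.00·(cos249°, sin249°) = (-0.7167, -1.8672)
|BD| = 6.9714
circle(B,5.00) ∩ circle(D,6.00): a=2.6968, h=4.2104
  candidates: C₊=(0.7539,2.9117) cross=29.352; C₋=(3.0092,-5.2014) cross=-29.352
  mode + wants cross > 0 → take C=(0.7539,2.9117) (cross=29.352)
ex = (C−B)/|BC| = (0.2941,0.9558); ey = (-0.9558,0.2941)
P = B + 3.09·ex + 2.18·ey = (-1.8915,1.7273)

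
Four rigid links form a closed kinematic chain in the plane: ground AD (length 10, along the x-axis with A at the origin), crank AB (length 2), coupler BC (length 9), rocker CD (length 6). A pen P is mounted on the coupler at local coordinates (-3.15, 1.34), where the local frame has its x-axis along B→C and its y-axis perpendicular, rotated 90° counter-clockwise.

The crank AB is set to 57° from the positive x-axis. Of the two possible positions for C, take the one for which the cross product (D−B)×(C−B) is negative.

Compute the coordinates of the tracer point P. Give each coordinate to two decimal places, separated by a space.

A=(0,0), D=(10.00,0)
B = A + 2.00·(cos57°, sin57°) = (1.0893, 1.6773)
|BD| = 9.0672
circle(B,9.00) ∩ circle(D,6.00): a=7.0151, h=5.6381
  candidates: C₊=(9.0263,5.9205) cross=51.122; C₋=(6.9403,-5.1612) cross=-51.122
  mode - wants cross < 0 → take C=(6.9403,-5.1612) (cross=-51.122)
ex = (C−B)/|BC| = (0.6501,-0.7598); ey = (0.7598,0.6501)
P = B + -3.15·ex + 1.34·ey = (0.0596,4.9420)

0.06 4.94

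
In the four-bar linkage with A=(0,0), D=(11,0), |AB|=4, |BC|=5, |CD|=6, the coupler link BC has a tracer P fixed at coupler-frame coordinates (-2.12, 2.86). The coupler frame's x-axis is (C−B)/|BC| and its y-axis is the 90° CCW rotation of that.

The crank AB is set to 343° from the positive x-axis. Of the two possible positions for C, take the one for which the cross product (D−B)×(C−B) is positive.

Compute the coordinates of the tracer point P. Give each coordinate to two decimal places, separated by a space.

0.33 -1.83

A=(0,0), D=(11.00,0)
B = A + 4.00·(cos343°, sin343°) = (3.8252, -1.1695)
|BD| = 7.2695
circle(B,5.00) ∩ circle(D,6.00): a=2.8781, h=4.0886
  candidates: C₊=(6.0081,3.3288) cross=29.722; C₋=(7.3236,-4.7418) cross=-29.722
  mode + wants cross > 0 → take C=(6.0081,3.3288) (cross=29.722)
ex = (C−B)/|BC| = (0.4366,0.8997); ey = (-0.8997,0.4366)
P = B + -2.12·ex + 2.86·ey = (0.3266,-1.8282)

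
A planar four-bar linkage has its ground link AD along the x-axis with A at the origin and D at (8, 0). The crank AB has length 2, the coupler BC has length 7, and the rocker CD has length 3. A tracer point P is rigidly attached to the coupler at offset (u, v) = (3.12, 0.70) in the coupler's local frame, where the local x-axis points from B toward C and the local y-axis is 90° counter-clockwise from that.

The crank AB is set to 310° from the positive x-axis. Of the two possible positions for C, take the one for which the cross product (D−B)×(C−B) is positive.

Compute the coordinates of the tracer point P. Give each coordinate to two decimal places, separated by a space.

3.32 0.93

A=(0,0), D=(8.00,0)
B = A + 2.00·(cos310°, sin310°) = (1.2856, -1.5321)
|BD| = 6.8870
circle(B,7.00) ∩ circle(D,3.00): a=6.3475, h=2.9511
  candidates: C₊=(6.8175,2.7571) cross=20.324; C₋=(8.1305,-2.9972) cross=-20.324
  mode + wants cross > 0 → take C=(6.8175,2.7571) (cross=20.324)
ex = (C−B)/|BC| = (0.7903,0.6127); ey = (-0.6127,0.7903)
P = B + 3.12·ex + 0.70·ey = (3.3223,0.9329)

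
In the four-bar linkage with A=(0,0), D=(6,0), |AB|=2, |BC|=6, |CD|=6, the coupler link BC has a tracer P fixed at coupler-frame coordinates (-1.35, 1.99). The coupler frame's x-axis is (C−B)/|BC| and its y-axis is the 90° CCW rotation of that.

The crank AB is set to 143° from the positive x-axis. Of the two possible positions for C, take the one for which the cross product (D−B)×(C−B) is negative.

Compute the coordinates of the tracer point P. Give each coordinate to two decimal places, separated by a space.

A=(0,0), D=(6.00,0)
B = A + 2.00·(cos143°, sin143°) = (-1.5973, 1.2036)
|BD| = 7.6920
circle(B,6.00) ∩ circle(D,6.00): a=3.8460, h=4.6052
  candidates: C₊=(2.9220,5.1503) cross=35.424; C₋=(1.4807,-3.9467) cross=-35.424
  mode - wants cross < 0 → take C=(1.4807,-3.9467) (cross=-35.424)
ex = (C−B)/|BC| = (0.5130,-0.8584); ey = (0.8584,0.5130)
P = B + -1.35·ex + 1.99·ey = (-0.5816,3.3833)

-0.58 3.38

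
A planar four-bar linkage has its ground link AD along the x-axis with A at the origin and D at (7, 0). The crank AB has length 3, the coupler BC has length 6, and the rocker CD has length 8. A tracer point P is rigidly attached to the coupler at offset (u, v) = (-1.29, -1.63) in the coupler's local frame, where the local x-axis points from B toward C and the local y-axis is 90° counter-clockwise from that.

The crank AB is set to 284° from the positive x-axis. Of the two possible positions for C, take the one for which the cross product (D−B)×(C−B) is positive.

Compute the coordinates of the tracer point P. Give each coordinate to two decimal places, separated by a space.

2.57 -3.86

A=(0,0), D=(7.00,0)
B = A + 3.00·(cos284°, sin284°) = (0.7258, -2.9109)
|BD| = 6.9166
circle(B,6.00) ∩ circle(D,8.00): a=1.4342, h=5.8261
  candidates: C₊=(-0.4252,2.9777) cross=40.297; C₋=(4.4787,-7.5923) cross=-40.297
  mode + wants cross > 0 → take C=(-0.4252,2.9777) (cross=40.297)
ex = (C−B)/|BC| = (-0.1918,0.9814); ey = (-0.9814,-0.1918)
P = B + -1.29·ex + -1.63·ey = (2.5729,-3.8643)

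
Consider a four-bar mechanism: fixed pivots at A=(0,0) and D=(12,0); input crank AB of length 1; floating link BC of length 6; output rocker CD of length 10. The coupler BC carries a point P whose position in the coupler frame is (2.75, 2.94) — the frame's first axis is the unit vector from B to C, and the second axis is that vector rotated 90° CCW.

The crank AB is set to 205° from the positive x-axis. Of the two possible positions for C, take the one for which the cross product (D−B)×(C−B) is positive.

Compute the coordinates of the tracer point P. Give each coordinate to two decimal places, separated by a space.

-1.41 3.57

A=(0,0), D=(12.00,0)
B = A + 1.00·(cos205°, sin205°) = (-0.9063, -0.4226)
|BD| = 12.9132
circle(B,6.00) ∩ circle(D,10.00): a=3.9785, h=4.4912
  candidates: C₊=(2.9231,4.1964) cross=57.996; C₋=(3.2171,-4.7812) cross=-57.996
  mode + wants cross > 0 → take C=(2.9231,4.1964) (cross=57.996)
ex = (C−B)/|BC| = (0.6382,0.7698); ey = (-0.7698,0.6382)
P = B + 2.75·ex + 2.94·ey = (-1.4145,3.5709)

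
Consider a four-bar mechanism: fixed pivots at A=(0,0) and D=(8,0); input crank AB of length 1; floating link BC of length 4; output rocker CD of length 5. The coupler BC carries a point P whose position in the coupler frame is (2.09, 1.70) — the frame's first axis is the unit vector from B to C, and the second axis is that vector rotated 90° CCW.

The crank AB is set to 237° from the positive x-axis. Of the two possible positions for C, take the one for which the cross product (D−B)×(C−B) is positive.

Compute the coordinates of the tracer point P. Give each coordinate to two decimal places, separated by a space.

0.62 1.59

A=(0,0), D=(8.00,0)
B = A + 1.00·(cos237°, sin237°) = (-0.5446, -0.8387)
|BD| = 8.5857
circle(B,4.00) ∩ circle(D,5.00): a=3.7687, h=1.3404
  candidates: C₊=(3.0751,0.8635) cross=11.508; C₋=(3.3370,-1.8045) cross=-11.508
  mode + wants cross > 0 → take C=(3.0751,0.8635) (cross=11.508)
ex = (C−B)/|BC| = (0.9049,0.4255); ey = (-0.4255,0.9049)
P = B + 2.09·ex + 1.70·ey = (0.6233,1.5891)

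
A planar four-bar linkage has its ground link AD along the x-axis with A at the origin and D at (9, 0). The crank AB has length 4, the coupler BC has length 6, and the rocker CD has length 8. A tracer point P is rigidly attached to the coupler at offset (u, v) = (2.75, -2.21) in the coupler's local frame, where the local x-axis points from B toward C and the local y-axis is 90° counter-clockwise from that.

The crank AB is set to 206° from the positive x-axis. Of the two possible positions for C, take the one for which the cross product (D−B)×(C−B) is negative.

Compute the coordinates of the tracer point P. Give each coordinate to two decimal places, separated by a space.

-1.81 -4.80

A=(0,0), D=(9.00,0)
B = A + 4.00·(cos206°, sin206°) = (-3.5952, -1.7535)
|BD| = 12.7166
circle(B,6.00) ∩ circle(D,8.00): a=5.2574, h=2.8913
  candidates: C₊=(1.2133,1.8351) cross=36.768; C₋=(2.0107,-3.8922) cross=-36.768
  mode - wants cross < 0 → take C=(2.0107,-3.8922) (cross=-36.768)
ex = (C−B)/|BC| = (0.9343,-0.3565); ey = (0.3565,0.9343)
P = B + 2.75·ex + -2.21·ey = (-1.8136,-4.7986)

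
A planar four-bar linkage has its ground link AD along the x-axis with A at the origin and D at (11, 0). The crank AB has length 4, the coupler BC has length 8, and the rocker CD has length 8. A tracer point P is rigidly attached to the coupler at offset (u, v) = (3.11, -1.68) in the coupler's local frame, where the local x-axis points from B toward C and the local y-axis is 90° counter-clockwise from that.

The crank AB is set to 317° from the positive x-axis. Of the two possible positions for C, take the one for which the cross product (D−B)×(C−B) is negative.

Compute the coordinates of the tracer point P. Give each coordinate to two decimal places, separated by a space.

A=(0,0), D=(11.00,0)
B = A + 4.00·(cos317°, sin317°) = (2.9254, -2.7280)
|BD| = 8.5230
circle(B,8.00) ∩ circle(D,8.00): a=4.2615, h=6.7705
  candidates: C₊=(4.7956,5.0503) cross=57.705; C₋=(9.1298,-7.7783) cross=-57.705
  mode - wants cross < 0 → take C=(9.1298,-7.7783) (cross=-57.705)
ex = (C−B)/|BC| = (0.7755,-0.6313); ey = (0.6313,0.7755)
P = B + 3.11·ex + -1.68·ey = (4.2768,-5.9942)

4.28 -5.99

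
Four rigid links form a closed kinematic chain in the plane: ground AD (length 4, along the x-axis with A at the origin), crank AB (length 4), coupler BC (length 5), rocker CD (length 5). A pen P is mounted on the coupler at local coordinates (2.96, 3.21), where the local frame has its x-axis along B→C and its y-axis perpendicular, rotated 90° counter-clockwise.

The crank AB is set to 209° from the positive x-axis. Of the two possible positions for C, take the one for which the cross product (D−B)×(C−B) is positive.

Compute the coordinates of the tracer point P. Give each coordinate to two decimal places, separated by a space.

-4.34 2.35

A=(0,0), D=(4.00,0)
B = A + 4.00·(cos209°, sin209°) = (-3.4985, -1.9392)
|BD| = 7.7452
circle(B,5.00) ∩ circle(D,5.00): a=3.8726, h=3.1628
  candidates: C₊=(-0.5411,2.0924) cross=24.496; C₋=(1.0427,-4.0316) cross=-24.496
  mode + wants cross > 0 → take C=(-0.5411,2.0924) (cross=24.496)
ex = (C−B)/|BC| = (0.5915,0.8063); ey = (-0.8063,0.5915)
P = B + 2.96·ex + 3.21·ey = (-4.3360,2.3461)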